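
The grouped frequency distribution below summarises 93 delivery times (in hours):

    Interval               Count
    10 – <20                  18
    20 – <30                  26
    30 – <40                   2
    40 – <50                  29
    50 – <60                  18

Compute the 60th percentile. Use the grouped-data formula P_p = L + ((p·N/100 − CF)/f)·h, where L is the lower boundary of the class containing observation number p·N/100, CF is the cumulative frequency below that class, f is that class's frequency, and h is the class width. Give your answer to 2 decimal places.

43.38

N = 93; target position k = 60/100 · 93 = 55.8.
Cumulative frequencies: 18, 44, 46, 75, 93.
Observation 55.8 falls in the class 40 – <50.
L = 40, CF = 46, f = 29, h = 10.
P60 = 40 + ((55.8 − 46)/29)·10 = 40 + 3.37931 = 43.3793.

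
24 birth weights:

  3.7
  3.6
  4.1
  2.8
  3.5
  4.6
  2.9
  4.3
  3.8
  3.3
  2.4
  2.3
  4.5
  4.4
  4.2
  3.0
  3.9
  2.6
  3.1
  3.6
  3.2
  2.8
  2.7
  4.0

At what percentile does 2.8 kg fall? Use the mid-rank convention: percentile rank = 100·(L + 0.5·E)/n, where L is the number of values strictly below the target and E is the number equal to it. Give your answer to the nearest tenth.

Sorted: 2.3, 2.4, 2.6, 2.7, 2.8, 2.8, 2.9, 3.0, 3.1, 3.2, 3.3, 3.5, 3.6, 3.6, 3.7, 3.8, 3.9, 4.0, 4.1, 4.2, 4.3, 4.4, 4.5, 4.6.
Count below 2.8: L = 4; count equal: E = 2; n = 24.
Percentile rank = 100·(4 + 0.5·2)/24 = 100·5/24 = 20.83.

20.8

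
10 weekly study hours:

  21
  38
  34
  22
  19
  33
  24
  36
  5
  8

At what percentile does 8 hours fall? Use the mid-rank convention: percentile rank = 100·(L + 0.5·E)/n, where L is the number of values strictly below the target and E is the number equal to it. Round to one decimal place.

15.0

Sorted: 5, 8, 19, 21, 22, 24, 33, 34, 36, 38.
Count below 8: L = 1; count equal: E = 1; n = 10.
Percentile rank = 100·(1 + 0.5·1)/10 = 100·1.5/10 = 15.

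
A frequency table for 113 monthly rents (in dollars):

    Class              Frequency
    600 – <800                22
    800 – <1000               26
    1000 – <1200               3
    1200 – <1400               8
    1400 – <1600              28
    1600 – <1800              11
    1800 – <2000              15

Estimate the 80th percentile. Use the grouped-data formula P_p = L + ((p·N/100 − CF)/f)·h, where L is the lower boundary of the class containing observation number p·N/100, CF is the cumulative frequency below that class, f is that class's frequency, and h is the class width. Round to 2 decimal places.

N = 113; target position k = 80/100 · 113 = 90.4.
Cumulative frequencies: 22, 48, 51, 59, 87, 98, 113.
Observation 90.4 falls in the class 1600 – <1800.
L = 1600, CF = 87, f = 11, h = 200.
P80 = 1600 + ((90.4 − 87)/11)·200 = 1600 + 61.8182 = 1661.82.

1661.82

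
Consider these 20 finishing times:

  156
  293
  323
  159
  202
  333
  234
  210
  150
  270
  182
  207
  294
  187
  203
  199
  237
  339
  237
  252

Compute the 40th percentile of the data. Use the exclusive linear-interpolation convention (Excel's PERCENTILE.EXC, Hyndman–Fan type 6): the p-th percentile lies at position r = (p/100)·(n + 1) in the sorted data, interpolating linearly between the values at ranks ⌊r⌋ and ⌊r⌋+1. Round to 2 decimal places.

Sorted: 150, 156, 159, 182, 187, 199, 202, 203, 207, 210, 234, 237, 237, 252, 270, 293, 294, 323, 333, 339.
n = 20.
r = (40/100)·(20 + 1) = 8.4.
Rank 8 is 203 and rank 9 is 207.
Interpolate: 203 + 0.4·(207 − 203) = 203 + 0.4·4 = 204.6.

204.60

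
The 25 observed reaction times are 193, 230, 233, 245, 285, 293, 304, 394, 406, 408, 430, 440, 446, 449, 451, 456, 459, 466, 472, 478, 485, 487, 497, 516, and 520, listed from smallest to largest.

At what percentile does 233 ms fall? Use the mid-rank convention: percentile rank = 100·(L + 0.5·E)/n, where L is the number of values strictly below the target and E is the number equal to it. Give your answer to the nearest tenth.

10.0

Count below 233: L = 2; count equal: E = 1; n = 25.
Percentile rank = 100·(2 + 0.5·1)/25 = 100·2.5/25 = 10.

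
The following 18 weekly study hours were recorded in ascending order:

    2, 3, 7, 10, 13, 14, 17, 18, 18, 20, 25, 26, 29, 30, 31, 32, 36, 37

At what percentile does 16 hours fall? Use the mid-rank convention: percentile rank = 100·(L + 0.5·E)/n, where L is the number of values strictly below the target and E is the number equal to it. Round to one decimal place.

Count below 16: L = 6; count equal: E = 0; n = 18.
Percentile rank = 100·(6 + 0.5·0)/18 = 100·6/18 = 33.33.

33.3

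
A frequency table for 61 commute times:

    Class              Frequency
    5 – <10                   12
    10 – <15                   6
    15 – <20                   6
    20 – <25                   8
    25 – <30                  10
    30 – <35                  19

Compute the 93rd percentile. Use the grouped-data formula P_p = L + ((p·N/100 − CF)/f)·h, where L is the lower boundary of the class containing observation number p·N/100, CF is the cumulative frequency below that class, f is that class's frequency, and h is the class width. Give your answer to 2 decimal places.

N = 61; target position k = 93/100 · 61 = 56.73.
Cumulative frequencies: 12, 18, 24, 32, 42, 61.
Observation 56.73 falls in the class 30 – <35.
L = 30, CF = 42, f = 19, h = 5.
P93 = 30 + ((56.73 − 42)/19)·5 = 30 + 3.87632 = 33.8763.

33.88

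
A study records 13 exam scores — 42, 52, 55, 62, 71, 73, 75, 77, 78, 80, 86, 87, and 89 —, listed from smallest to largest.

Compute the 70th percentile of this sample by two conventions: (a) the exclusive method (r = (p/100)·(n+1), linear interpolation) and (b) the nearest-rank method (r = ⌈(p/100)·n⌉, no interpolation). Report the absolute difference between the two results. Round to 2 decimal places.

0.40

n = 13.
(a) r = 9.8; between ranks 9 (78) and 10 (80): 79.6.
(b) the nearest-rank method: rank 10 → 80.
|79.6 − 80| = 0.4.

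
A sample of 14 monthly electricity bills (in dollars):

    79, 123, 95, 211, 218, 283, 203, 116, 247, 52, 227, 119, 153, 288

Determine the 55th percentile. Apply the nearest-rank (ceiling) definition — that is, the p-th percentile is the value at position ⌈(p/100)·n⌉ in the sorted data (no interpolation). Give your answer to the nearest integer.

203

Sorted: 52, 79, 95, 116, 119, 123, 153, 203, 211, 218, 227, 247, 283, 288.
n = 14.
Position = ⌈55/100 · 14⌉ = ⌈7.7⌉ = 8.
The value at rank 8 is 203.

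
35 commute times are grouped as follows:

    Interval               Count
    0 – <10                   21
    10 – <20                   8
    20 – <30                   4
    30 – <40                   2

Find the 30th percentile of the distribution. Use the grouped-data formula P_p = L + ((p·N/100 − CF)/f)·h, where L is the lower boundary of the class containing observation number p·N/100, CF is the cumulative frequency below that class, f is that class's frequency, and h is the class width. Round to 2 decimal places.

5.00

N = 35; target position k = 30/100 · 35 = 10.5.
Cumulative frequencies: 21, 29, 33, 35.
Observation 10.5 falls in the class 0 – <10.
L = 0, CF = 0, f = 21, h = 10.
P30 = 0 + ((10.5 − 0)/21)·10 = 0 + 5 = 5.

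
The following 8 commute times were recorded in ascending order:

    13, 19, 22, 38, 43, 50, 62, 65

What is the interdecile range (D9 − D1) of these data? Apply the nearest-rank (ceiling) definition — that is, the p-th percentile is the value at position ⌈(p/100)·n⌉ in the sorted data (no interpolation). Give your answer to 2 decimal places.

52.00

n = 8.
P10: rank ⌈10/100·8⌉ = 1 → 13.
P90: rank ⌈90/100·8⌉ = 8 → 65.
Difference: 65 − 13 = 52.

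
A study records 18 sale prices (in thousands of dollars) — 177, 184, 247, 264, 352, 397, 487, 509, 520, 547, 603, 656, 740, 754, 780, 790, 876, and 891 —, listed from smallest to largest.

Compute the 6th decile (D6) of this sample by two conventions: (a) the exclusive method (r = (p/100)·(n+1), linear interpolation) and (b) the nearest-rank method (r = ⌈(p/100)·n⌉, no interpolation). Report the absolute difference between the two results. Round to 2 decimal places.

n = 18.
(a) r = 11.4; between ranks 11 (603) and 12 (656): 624.2.
(b) the nearest-rank method: rank 11 → 603.
|624.2 − 603| = 21.2.

21.20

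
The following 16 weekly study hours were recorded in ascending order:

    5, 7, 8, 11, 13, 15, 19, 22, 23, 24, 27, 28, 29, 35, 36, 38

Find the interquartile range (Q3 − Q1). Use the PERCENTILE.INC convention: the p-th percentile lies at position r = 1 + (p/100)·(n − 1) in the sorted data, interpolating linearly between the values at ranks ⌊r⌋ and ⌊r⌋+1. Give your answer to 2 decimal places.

15.75

n = 16.
P25: r = 4.75; ranks 4–5 are 11, 13; interpolating gives 12.5.
P75: r = 12.25; ranks 12–13 are 28, 29; interpolating gives 28.25.
Difference: 28.25 − 12.5 = 15.75.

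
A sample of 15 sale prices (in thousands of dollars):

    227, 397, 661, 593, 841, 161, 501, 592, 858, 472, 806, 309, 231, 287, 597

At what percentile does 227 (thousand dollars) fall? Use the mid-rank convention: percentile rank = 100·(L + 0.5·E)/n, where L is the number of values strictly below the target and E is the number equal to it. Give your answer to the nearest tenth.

Sorted: 161, 227, 231, 287, 309, 397, 472, 501, 592, 593, 597, 661, 806, 841, 858.
Count below 227: L = 1; count equal: E = 1; n = 15.
Percentile rank = 100·(1 + 0.5·1)/15 = 100·1.5/15 = 10.

10.0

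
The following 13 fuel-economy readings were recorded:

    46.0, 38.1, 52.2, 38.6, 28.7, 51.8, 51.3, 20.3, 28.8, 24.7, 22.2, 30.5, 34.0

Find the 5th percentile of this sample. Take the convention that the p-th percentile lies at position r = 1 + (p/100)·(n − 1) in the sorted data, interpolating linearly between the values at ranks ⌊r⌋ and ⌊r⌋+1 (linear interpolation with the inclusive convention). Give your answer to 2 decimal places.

Sorted: 20.3, 22.2, 24.7, 28.7, 28.8, 30.5, 34.0, 38.1, 38.6, 46.0, 51.3, 51.8, 52.2.
n = 13.
r = 1 + (5/100)·(13 − 1) = 1 + 0.6 = 1.6.
Rank 1 is 20.3 and rank 2 is 22.2.
Interpolate: 20.3 + 0.6·(22.2 − 20.3) = 20.3 + 0.6·1.9 = 21.44.

21.44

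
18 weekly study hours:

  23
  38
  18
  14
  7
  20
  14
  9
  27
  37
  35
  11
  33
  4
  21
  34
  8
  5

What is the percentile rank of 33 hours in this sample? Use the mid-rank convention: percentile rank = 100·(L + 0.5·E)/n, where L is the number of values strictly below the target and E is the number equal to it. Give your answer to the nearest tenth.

Sorted: 4, 5, 7, 8, 9, 11, 14, 14, 18, 20, 21, 23, 27, 33, 34, 35, 37, 38.
Count below 33: L = 13; count equal: E = 1; n = 18.
Percentile rank = 100·(13 + 0.5·1)/18 = 100·13.5/18 = 75.

75.0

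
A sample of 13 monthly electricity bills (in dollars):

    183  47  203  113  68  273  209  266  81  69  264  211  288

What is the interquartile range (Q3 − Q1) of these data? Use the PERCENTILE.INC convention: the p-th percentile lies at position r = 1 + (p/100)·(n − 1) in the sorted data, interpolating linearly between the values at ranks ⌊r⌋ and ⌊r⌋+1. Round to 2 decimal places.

183.00

Sorted: 47, 68, 69, 81, 113, 183, 203, 209, 211, 264, 266, 273, 288.
n = 13.
P25: r = 4 (integer) → 81.
P75: r = 10 (integer) → 264.
Difference: 264 − 81 = 183.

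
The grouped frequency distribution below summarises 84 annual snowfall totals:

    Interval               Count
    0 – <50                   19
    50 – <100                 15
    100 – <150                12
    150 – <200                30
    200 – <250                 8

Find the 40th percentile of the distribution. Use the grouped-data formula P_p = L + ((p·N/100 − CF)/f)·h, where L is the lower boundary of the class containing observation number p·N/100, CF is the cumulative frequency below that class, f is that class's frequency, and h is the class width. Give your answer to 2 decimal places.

N = 84; target position k = 40/100 · 84 = 33.6.
Cumulative frequencies: 19, 34, 46, 76, 84.
Observation 33.6 falls in the class 50 – <100.
L = 50, CF = 19, f = 15, h = 50.
P40 = 50 + ((33.6 − 19)/15)·50 = 50 + 48.6667 = 98.6667.

98.67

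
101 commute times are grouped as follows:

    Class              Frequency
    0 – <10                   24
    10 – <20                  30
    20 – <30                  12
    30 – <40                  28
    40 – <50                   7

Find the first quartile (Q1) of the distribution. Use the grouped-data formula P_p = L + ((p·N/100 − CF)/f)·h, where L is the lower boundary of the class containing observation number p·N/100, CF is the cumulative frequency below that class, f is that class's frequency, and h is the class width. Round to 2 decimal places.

N = 101; target position k = 25/100 · 101 = 25.25.
Cumulative frequencies: 24, 54, 66, 94, 101.
Observation 25.25 falls in the class 10 – <20.
L = 10, CF = 24, f = 30, h = 10.
P25 = 10 + ((25.25 − 24)/30)·10 = 10 + 0.416667 = 10.4167.

10.42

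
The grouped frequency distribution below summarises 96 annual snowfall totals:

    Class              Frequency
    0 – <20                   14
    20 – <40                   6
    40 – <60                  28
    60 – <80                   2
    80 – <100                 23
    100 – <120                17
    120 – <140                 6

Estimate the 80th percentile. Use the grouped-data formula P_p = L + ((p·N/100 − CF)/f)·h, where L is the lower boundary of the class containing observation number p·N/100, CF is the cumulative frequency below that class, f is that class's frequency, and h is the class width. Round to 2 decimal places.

N = 96; target position k = 80/100 · 96 = 76.8.
Cumulative frequencies: 14, 20, 48, 50, 73, 90, 96.
Observation 76.8 falls in the class 100 – <120.
L = 100, CF = 73, f = 17, h = 20.
P80 = 100 + ((76.8 − 73)/17)·20 = 100 + 4.47059 = 104.471.

104.47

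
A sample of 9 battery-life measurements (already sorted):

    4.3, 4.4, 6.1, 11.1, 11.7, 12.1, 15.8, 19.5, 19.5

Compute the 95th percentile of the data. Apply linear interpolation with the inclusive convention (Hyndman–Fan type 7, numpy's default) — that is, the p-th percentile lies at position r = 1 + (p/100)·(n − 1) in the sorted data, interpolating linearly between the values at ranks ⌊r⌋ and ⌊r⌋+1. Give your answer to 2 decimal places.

n = 9.
r = 1 + (95/100)·(9 − 1) = 1 + 7.6 = 8.6.
Rank 8 is 19.5 and rank 9 is 19.5.
Interpolate: 19.5 + 0.6·(19.5 − 19.5) = 19.5 + 0.6·0 = 19.5.

19.50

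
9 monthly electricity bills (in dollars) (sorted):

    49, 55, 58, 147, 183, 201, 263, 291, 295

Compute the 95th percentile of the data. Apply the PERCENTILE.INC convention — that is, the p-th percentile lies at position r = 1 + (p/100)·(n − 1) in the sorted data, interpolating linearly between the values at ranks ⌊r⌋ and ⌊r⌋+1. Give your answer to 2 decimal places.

n = 9.
r = 1 + (95/100)·(9 − 1) = 1 + 7.6 = 8.6.
Rank 8 is 291 and rank 9 is 295.
Interpolate: 291 + 0.6·(295 − 291) = 291 + 0.6·4 = 293.4.

293.40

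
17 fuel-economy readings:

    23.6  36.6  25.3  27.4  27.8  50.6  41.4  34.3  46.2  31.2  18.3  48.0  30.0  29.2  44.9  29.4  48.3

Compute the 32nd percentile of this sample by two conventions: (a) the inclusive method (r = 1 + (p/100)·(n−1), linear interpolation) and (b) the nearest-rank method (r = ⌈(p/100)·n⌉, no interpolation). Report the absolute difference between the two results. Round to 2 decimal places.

Sorted: 18.3, 23.6, 25.3, 27.4, 27.8, 29.2, 29.4, 30.0, 31.2, 34.3, 36.6, 41.4, 44.9, 46.2, 48.0, 48.3, 50.6.
n = 17.
(a) r = 6.12; between ranks 6 (29.2) and 7 (29.4): 29.224.
(b) the nearest-rank method: rank 6 → 29.2.
|29.224 − 29.2| = 0.024.

0.02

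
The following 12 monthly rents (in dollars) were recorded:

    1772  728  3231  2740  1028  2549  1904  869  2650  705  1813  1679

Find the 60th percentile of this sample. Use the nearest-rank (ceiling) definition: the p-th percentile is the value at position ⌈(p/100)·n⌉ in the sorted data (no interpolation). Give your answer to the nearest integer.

1904

Sorted: 705, 728, 869, 1028, 1679, 1772, 1813, 1904, 2549, 2650, 2740, 3231.
n = 12.
Position = ⌈60/100 · 12⌉ = ⌈7.2⌉ = 8.
The value at rank 8 is 1904.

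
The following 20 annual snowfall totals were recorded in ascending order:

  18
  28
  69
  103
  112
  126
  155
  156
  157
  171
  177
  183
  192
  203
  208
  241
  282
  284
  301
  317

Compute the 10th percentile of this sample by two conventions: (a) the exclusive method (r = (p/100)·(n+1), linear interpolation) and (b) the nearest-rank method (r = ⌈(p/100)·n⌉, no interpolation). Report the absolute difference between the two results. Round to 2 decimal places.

n = 20.
(a) r = 2.1; between ranks 2 (28) and 3 (69): 32.1.
(b) the nearest-rank method: rank 2 → 28.
|32.1 − 28| = 4.1.

4.10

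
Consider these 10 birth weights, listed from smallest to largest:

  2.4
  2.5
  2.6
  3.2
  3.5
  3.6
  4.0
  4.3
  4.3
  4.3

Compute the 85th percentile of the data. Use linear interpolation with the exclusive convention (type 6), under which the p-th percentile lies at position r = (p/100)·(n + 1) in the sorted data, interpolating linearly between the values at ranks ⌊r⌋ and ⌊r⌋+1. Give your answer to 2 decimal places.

4.30

n = 10.
r = (85/100)·(10 + 1) = 9.35.
Rank 9 is 4.3 and rank 10 is 4.3.
Interpolate: 4.3 + 0.35·(4.3 − 4.3) = 4.3 + 0.35·0 = 4.3.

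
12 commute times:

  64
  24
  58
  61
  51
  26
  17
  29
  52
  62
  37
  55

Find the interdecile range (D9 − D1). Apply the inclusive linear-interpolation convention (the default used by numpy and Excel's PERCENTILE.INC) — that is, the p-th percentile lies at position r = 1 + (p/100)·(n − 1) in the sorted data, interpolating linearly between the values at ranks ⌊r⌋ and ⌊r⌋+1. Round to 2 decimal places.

Sorted: 17, 24, 26, 29, 37, 51, 52, 55, 58, 61, 62, 64.
n = 12.
P10: r = 2.1; ranks 2–3 are 24, 26; interpolating gives 24.2.
P90: r = 10.9; ranks 10–11 are 61, 62; interpolating gives 61.9.
Difference: 61.9 − 24.2 = 37.7.

37.70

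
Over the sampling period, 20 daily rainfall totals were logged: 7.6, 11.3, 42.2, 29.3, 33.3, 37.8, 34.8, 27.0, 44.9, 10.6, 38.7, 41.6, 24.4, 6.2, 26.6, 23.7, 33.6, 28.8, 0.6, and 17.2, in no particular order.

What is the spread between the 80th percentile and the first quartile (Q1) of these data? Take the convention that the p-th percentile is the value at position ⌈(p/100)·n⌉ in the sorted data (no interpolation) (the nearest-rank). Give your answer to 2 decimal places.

26.50

Sorted: 0.6, 6.2, 7.6, 10.6, 11.3, 17.2, 23.7, 24.4, 26.6, 27.0, 28.8, 29.3, 33.3, 33.6, 34.8, 37.8, 38.7, 41.6, 42.2, 44.9.
n = 20.
P25: rank ⌈25/100·20⌉ = 5 → 11.3.
P80: rank ⌈80/100·20⌉ = 16 → 37.8.
Difference: 37.8 − 11.3 = 26.5.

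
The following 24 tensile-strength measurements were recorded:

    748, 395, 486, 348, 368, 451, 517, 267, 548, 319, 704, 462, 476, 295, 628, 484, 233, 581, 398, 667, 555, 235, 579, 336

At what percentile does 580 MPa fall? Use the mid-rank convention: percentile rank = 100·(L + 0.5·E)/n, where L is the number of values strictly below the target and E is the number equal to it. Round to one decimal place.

79.2

Sorted: 233, 235, 267, 295, 319, 336, 348, 368, 395, 398, 451, 462, 476, 484, 486, 517, 548, 555, 579, 581, 628, 667, 704, 748.
Count below 580: L = 19; count equal: E = 0; n = 24.
Percentile rank = 100·(19 + 0.5·0)/24 = 100·19/24 = 79.17.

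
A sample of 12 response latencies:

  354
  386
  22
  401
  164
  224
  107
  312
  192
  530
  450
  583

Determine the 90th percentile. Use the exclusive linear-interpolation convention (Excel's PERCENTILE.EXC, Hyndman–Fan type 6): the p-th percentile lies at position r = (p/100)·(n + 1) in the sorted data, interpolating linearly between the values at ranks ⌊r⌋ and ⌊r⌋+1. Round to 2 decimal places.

567.10

Sorted: 22, 107, 164, 192, 224, 312, 354, 386, 401, 450, 530, 583.
n = 12.
r = (90/100)·(12 + 1) = 11.7.
Rank 11 is 530 and rank 12 is 583.
Interpolate: 530 + 0.7·(583 − 530) = 530 + 0.7·53 = 567.1.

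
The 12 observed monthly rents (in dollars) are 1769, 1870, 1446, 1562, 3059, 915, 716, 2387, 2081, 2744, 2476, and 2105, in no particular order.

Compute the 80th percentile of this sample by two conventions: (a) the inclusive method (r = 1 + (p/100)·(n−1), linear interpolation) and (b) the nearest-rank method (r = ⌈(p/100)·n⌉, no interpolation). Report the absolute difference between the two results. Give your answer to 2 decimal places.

17.80

Sorted: 716, 915, 1446, 1562, 1769, 1870, 2081, 2105, 2387, 2476, 2744, 3059.
n = 12.
(a) r = 9.8; between ranks 9 (2387) and 10 (2476): 2458.2.
(b) the nearest-rank method: rank 10 → 2476.
|2458.2 − 2476| = 17.8.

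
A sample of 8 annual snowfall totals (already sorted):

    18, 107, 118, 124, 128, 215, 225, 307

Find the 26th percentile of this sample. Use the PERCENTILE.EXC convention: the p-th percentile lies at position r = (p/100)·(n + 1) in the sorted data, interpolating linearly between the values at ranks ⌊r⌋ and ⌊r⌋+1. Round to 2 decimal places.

110.74

n = 8.
r = (26/100)·(8 + 1) = 2.34.
Rank 2 is 107 and rank 3 is 118.
Interpolate: 107 + 0.34·(118 − 107) = 107 + 0.34·11 = 110.74.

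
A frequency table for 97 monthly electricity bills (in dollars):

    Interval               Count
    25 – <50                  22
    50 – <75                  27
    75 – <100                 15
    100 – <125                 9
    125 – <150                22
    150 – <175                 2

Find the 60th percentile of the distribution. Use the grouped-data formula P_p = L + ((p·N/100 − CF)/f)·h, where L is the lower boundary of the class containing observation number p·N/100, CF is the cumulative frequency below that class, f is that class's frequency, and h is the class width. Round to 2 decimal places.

N = 97; target position k = 60/100 · 97 = 58.2.
Cumulative frequencies: 22, 49, 64, 73, 95, 97.
Observation 58.2 falls in the class 75 – <100.
L = 75, CF = 49, f = 15, h = 25.
P60 = 75 + ((58.2 − 49)/15)·25 = 75 + 15.3333 = 90.3333.

90.33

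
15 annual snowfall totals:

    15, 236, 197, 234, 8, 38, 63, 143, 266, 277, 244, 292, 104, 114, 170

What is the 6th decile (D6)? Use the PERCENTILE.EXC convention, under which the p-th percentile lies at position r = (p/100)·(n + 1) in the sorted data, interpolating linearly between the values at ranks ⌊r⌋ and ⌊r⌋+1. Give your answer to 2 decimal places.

219.20

Sorted: 8, 15, 38, 63, 104, 114, 143, 170, 197, 234, 236, 244, 266, 277, 292.
n = 15.
r = (60/100)·(15 + 1) = 9.6.
Rank 9 is 197 and rank 10 is 234.
Interpolate: 197 + 0.6·(234 − 197) = 197 + 0.6·37 = 219.2.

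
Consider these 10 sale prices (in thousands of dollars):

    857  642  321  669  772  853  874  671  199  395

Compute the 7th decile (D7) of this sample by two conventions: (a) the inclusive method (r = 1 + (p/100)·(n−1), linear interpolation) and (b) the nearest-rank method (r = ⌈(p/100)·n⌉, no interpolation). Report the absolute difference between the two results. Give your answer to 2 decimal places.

Sorted: 199, 321, 395, 642, 669, 671, 772, 853, 857, 874.
n = 10.
(a) r = 7.3; between ranks 7 (772) and 8 (853): 796.3.
(b) the nearest-rank method: rank 7 → 772.
|796.3 − 772| = 24.3.

24.30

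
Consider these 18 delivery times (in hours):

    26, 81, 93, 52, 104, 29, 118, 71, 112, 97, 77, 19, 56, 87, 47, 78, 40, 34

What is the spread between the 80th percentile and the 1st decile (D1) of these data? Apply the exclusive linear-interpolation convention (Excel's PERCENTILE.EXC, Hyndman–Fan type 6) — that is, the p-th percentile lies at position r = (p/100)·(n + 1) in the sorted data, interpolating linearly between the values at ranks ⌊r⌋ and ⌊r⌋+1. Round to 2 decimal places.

73.10

Sorted: 19, 26, 29, 34, 40, 47, 52, 56, 71, 77, 78, 81, 87, 93, 97, 104, 112, 118.
n = 18.
P10: r = 1.9; ranks 1–2 are 19, 26; interpolating gives 25.3.
P80: r = 15.2; ranks 15–16 are 97, 104; interpolating gives 98.4.
Difference: 98.4 − 25.3 = 73.1.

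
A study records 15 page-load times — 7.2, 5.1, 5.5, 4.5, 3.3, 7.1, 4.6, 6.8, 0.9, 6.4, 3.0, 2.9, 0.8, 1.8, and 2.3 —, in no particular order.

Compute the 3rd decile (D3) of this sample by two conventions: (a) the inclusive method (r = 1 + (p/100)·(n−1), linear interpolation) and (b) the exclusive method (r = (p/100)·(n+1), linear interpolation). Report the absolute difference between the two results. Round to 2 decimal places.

0.14

Sorted: 0.8, 0.9, 1.8, 2.3, 2.9, 3.0, 3.3, 4.5, 4.6, 5.1, 5.5, 6.4, 6.8, 7.1, 7.2.
n = 15.
(a) r = 5.2; between ranks 5 (2.9) and 6 (3.0): 2.92.
(b) r = 4.8; between ranks 4 (2.3) and 5 (2.9): 2.78.
|2.92 − 2.78| = 0.14.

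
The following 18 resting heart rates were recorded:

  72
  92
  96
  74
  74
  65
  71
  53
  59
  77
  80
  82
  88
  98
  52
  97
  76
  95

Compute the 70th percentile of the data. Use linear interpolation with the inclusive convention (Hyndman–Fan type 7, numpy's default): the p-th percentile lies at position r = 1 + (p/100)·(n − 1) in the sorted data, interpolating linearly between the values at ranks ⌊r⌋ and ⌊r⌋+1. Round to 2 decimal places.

87.40

Sorted: 52, 53, 59, 65, 71, 72, 74, 74, 76, 77, 80, 82, 88, 92, 95, 96, 97, 98.
n = 18.
r = 1 + (70/100)·(18 − 1) = 1 + 11.9 = 12.9.
Rank 12 is 82 and rank 13 is 88.
Interpolate: 82 + 0.9·(88 − 82) = 82 + 0.9·6 = 87.4.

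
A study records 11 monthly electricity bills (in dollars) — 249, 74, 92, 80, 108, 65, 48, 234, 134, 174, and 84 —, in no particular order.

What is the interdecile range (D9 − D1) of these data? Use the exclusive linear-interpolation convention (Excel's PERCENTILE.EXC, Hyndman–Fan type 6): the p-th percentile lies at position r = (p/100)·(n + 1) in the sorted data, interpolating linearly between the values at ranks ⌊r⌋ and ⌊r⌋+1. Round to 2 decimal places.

Sorted: 48, 65, 74, 80, 84, 92, 108, 134, 174, 234, 249.
n = 11.
P10: r = 1.2; ranks 1–2 are 48, 65; interpolating gives 51.4.
P90: r = 10.8; ranks 10–11 are 234, 249; interpolating gives 246.
Difference: 246 − 51.4 = 194.6.

194.60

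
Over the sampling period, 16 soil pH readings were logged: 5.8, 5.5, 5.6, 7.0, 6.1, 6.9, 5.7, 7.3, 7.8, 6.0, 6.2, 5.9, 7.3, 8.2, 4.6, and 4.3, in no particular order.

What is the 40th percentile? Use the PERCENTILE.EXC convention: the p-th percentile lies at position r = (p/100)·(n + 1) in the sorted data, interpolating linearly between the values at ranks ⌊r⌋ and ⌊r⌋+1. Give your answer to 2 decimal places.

Sorted: 4.3, 4.6, 5.5, 5.6, 5.7, 5.8, 5.9, 6.0, 6.1, 6.2, 6.9, 7.0, 7.3, 7.3, 7.8, 8.2.
n = 16.
r = (40/100)·(16 + 1) = 6.8.
Rank 6 is 5.8 and rank 7 is 5.9.
Interpolate: 5.8 + 0.8·(5.9 − 5.8) = 5.8 + 0.8·0.1 = 5.88.

5.88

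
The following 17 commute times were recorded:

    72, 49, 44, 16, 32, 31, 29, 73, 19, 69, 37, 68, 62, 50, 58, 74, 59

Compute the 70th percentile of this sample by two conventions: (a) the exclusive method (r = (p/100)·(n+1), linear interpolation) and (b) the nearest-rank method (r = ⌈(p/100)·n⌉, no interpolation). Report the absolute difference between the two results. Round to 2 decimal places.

3.60

Sorted: 16, 19, 29, 31, 32, 37, 44, 49, 50, 58, 59, 62, 68, 69, 72, 73, 74.
n = 17.
(a) r = 12.6; between ranks 12 (62) and 13 (68): 65.6.
(b) the nearest-rank method: rank 12 → 62.
|65.6 − 62| = 3.6.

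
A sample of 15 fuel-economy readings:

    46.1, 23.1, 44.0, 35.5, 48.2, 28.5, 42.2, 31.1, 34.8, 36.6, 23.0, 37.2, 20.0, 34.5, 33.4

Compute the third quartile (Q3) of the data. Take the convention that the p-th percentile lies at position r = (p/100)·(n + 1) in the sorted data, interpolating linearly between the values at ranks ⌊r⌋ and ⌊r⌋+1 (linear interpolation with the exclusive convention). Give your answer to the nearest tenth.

42.2

Sorted: 20.0, 23.0, 23.1, 28.5, 31.1, 33.4, 34.5, 34.8, 35.5, 36.6, 37.2, 42.2, 44.0, 46.1, 48.2.
n = 15.
r = (75/100)·(15 + 1) = 12.
r is an integer, so P75 is the value at rank 12: 42.2.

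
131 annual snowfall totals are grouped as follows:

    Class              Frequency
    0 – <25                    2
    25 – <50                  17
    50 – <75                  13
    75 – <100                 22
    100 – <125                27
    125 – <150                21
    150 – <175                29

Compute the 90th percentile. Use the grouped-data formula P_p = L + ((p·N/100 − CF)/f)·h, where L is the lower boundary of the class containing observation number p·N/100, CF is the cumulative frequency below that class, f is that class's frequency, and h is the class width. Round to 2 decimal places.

163.71

N = 131; target position k = 90/100 · 131 = 117.9.
Cumulative frequencies: 2, 19, 32, 54, 81, 102, 131.
Observation 117.9 falls in the class 150 – <175.
L = 150, CF = 102, f = 29, h = 25.
P90 = 150 + ((117.9 − 102)/29)·25 = 150 + 13.7069 = 163.707.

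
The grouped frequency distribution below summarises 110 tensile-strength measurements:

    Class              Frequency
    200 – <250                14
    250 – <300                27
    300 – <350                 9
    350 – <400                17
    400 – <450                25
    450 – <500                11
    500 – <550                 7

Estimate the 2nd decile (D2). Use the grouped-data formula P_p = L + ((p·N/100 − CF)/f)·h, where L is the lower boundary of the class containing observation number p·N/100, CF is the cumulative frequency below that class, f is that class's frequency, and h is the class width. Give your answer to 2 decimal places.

264.81

N = 110; target position k = 20/100 · 110 = 22.
Cumulative frequencies: 14, 41, 50, 67, 92, 103, 110.
Observation 22 falls in the class 250 – <300.
L = 250, CF = 14, f = 27, h = 50.
P20 = 250 + ((22 − 14)/27)·50 = 250 + 14.8148 = 264.815.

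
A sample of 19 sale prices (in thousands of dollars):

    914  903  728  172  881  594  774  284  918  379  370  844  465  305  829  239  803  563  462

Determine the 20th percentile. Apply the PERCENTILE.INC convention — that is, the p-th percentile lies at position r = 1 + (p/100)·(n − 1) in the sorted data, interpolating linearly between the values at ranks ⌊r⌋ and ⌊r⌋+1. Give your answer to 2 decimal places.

344.00

Sorted: 172, 239, 284, 305, 370, 379, 462, 465, 563, 594, 728, 774, 803, 829, 844, 881, 903, 914, 918.
n = 19.
r = 1 + (20/100)·(19 − 1) = 1 + 3.6 = 4.6.
Rank 4 is 305 and rank 5 is 370.
Interpolate: 305 + 0.6·(370 − 305) = 305 + 0.6·65 = 344.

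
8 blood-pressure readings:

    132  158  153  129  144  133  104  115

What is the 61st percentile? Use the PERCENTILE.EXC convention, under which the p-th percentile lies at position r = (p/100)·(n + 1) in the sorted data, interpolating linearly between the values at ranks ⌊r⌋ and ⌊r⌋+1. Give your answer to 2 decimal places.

Sorted: 104, 115, 129, 132, 133, 144, 153, 158.
n = 8.
r = (61/100)·(8 + 1) = 5.49.
Rank 5 is 133 and rank 6 is 144.
Interpolate: 133 + 0.49·(144 − 133) = 133 + 0.49·11 = 138.39.

138.39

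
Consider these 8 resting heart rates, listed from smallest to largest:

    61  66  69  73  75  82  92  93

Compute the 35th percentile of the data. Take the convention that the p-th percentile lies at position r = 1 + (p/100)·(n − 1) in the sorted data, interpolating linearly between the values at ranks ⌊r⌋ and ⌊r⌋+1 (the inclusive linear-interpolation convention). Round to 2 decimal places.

n = 8.
r = 1 + (35/100)·(8 − 1) = 1 + 2.45 = 3.45.
Rank 3 is 69 and rank 4 is 73.
Interpolate: 69 + 0.45·(73 − 69) = 69 + 0.45·4 = 70.8.

70.80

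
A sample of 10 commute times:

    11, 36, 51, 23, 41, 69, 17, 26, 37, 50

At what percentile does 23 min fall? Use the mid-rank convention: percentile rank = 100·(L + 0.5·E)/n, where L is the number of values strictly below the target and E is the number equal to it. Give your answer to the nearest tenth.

25.0

Sorted: 11, 17, 23, 26, 36, 37, 41, 50, 51, 69.
Count below 23: L = 2; count equal: E = 1; n = 10.
Percentile rank = 100·(2 + 0.5·1)/10 = 100·2.5/10 = 25.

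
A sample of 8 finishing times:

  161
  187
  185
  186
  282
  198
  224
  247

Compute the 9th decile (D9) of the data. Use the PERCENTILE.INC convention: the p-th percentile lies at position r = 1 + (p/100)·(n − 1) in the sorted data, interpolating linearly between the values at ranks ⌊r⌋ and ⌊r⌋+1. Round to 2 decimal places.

257.50

Sorted: 161, 185, 186, 187, 198, 224, 247, 282.
n = 8.
r = 1 + (90/100)·(8 − 1) = 1 + 6.3 = 7.3.
Rank 7 is 247 and rank 8 is 282.
Interpolate: 247 + 0.3·(282 − 247) = 247 + 0.3·35 = 257.5.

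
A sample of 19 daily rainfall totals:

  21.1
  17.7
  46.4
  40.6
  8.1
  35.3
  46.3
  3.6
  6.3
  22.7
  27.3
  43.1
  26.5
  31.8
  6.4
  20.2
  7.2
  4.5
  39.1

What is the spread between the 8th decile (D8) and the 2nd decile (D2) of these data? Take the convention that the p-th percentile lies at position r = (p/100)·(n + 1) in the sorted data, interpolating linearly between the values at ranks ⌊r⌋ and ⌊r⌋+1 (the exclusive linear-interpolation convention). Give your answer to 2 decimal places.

Sorted: 3.6, 4.5, 6.3, 6.4, 7.2, 8.1, 17.7, 20.2, 21.1, 22.7, 26.5, 27.3, 31.8, 35.3, 39.1, 40.6, 43.1, 46.3, 46.4.
n = 19.
P20: r = 4 (integer) → 6.4.
P80: r = 16 (integer) → 40.6.
Difference: 40.6 − 6.4 = 34.2.

34.20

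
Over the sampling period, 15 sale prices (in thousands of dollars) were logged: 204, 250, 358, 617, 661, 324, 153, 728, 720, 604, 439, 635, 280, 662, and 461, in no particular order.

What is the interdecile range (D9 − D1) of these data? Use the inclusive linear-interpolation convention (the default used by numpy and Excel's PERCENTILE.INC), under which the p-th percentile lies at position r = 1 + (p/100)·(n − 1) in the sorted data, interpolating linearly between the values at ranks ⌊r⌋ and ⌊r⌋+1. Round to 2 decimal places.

Sorted: 153, 204, 250, 280, 324, 358, 439, 461, 604, 617, 635, 661, 662, 720, 728.
n = 15.
P10: r = 2.4; ranks 2–3 are 204, 250; interpolating gives 222.4.
P90: r = 13.6; ranks 13–14 are 662, 720; interpolating gives 696.8.
Difference: 696.8 − 222.4 = 474.4.

474.40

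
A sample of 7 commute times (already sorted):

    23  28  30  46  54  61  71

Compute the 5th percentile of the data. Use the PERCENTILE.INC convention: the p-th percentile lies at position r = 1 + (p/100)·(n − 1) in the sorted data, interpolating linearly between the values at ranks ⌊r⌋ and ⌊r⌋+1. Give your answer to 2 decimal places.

24.50

n = 7.
r = 1 + (5/100)·(7 − 1) = 1 + 0.3 = 1.3.
Rank 1 is 23 and rank 2 is 28.
Interpolate: 23 + 0.3·(28 − 23) = 23 + 0.3·5 = 24.5.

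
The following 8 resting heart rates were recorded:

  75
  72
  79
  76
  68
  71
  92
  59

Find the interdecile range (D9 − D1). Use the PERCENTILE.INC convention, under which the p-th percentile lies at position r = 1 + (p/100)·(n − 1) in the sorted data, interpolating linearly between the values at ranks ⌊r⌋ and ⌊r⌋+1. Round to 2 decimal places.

Sorted: 59, 68, 71, 72, 75, 76, 79, 92.
n = 8.
P10: r = 1.7; ranks 1–2 are 59, 68; interpolating gives 65.3.
P90: r = 7.3; ranks 7–8 are 79, 92; interpolating gives 82.9.
Difference: 82.9 − 65.3 = 17.6.

17.60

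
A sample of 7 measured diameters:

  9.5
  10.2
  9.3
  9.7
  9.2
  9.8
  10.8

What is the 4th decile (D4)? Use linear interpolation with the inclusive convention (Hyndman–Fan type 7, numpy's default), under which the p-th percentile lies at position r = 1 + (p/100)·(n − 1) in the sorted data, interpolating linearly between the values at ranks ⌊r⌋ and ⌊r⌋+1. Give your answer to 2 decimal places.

9.58

Sorted: 9.2, 9.3, 9.5, 9.7, 9.8, 10.2, 10.8.
n = 7.
r = 1 + (40/100)·(7 − 1) = 1 + 2.4 = 3.4.
Rank 3 is 9.5 and rank 4 is 9.7.
Interpolate: 9.5 + 0.4·(9.7 − 9.5) = 9.5 + 0.4·0.2 = 9.58.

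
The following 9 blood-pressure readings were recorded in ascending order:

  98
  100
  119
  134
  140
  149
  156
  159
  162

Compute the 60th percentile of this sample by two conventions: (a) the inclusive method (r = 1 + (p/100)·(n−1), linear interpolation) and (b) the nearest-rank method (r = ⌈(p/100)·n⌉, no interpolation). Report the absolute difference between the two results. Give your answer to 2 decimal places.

n = 9.
(a) r = 5.8; between ranks 5 (140) and 6 (149): 147.2.
(b) the nearest-rank method: rank 6 → 149.
|147.2 − 149| = 1.8.

1.80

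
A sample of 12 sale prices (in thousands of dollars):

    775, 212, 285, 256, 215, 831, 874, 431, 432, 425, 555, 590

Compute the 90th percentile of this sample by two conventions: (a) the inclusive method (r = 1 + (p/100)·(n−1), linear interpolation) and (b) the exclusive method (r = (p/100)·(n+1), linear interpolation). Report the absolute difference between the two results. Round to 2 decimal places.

Sorted: 212, 215, 256, 285, 425, 431, 432, 555, 590, 775, 831, 874.
n = 12.
(a) r = 10.9; between ranks 10 (775) and 11 (831): 825.4.
(b) r = 11.7; between ranks 11 (831) and 12 (874): 861.1.
|825.4 − 861.1| = 35.7.

35.70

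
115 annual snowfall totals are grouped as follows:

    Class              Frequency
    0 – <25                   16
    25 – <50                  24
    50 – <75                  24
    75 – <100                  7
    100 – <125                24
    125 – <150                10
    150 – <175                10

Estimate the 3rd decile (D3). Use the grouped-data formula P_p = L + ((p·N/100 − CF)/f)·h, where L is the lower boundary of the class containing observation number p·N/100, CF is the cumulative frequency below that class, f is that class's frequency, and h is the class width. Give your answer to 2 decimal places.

N = 115; target position k = 30/100 · 115 = 34.5.
Cumulative frequencies: 16, 40, 64, 71, 95, 105, 115.
Observation 34.5 falls in the class 25 – <50.
L = 25, CF = 16, f = 24, h = 25.
P30 = 25 + ((34.5 − 16)/24)·25 = 25 + 19.2708 = 44.2708.

44.27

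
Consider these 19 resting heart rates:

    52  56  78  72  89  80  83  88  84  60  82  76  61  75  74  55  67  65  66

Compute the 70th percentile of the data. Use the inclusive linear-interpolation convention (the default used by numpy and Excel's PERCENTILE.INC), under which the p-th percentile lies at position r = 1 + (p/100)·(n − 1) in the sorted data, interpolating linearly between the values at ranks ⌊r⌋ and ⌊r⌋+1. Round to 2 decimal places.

Sorted: 52, 55, 56, 60, 61, 65, 66, 67, 72, 74, 75, 76, 78, 80, 82, 83, 84, 88, 89.
n = 19.
r = 1 + (70/100)·(19 − 1) = 1 + 12.6 = 13.6.
Rank 13 is 78 and rank 14 is 80.
Interpolate: 78 + 0.6·(80 − 78) = 78 + 0.6·2 = 79.2.

79.20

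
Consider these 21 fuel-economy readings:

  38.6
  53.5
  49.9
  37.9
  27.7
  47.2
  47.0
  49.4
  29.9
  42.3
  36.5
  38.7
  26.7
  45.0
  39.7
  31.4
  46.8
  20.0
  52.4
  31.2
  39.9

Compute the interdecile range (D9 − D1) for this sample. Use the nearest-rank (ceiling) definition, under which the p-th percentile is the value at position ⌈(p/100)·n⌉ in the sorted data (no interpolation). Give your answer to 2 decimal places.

22.20

Sorted: 20.0, 26.7, 27.7, 29.9, 31.2, 31.4, 36.5, 37.9, 38.6, 38.7, 39.7, 39.9, 42.3, 45.0, 46.8, 47.0, 47.2, 49.4, 49.9, 52.4, 53.5.
n = 21.
P10: rank ⌈10/100·21⌉ = 3 → 27.7.
P90: rank ⌈90/100·21⌉ = 19 → 49.9.
Difference: 49.9 − 27.7 = 22.2.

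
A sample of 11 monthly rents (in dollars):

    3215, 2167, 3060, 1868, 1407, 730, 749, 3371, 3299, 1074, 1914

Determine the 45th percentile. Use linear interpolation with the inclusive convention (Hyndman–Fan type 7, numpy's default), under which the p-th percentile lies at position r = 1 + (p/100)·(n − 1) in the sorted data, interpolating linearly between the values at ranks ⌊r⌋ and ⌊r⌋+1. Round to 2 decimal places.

Sorted: 730, 749, 1074, 1407, 1868, 1914, 2167, 3060, 3215, 3299, 3371.
n = 11.
r = 1 + (45/100)·(11 − 1) = 1 + 4.5 = 5.5.
Rank 5 is 1868 and rank 6 is 1914.
Interpolate: 1868 + 0.5·(1914 − 1868) = 1868 + 0.5·46 = 1891.

1891.00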